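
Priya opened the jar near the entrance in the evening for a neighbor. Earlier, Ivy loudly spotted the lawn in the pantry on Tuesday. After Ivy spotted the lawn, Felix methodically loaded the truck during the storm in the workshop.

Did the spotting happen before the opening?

The narrative orders the spotting before the opening.

yes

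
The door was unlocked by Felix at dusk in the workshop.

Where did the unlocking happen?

'in the workshop' marks the location of the unlocking event.

in the workshop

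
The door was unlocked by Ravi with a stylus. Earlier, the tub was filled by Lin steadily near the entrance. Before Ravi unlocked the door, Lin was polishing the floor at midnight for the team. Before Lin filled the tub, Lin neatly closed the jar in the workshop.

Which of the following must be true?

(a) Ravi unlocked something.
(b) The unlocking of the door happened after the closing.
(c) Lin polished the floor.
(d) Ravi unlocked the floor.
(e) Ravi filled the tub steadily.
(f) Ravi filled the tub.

(a) Entailed — this follows by dropping conjuncts from the unlocking event's description.
(b) Entailed — the narrative places the closing before the unlocking.
(c) Entailed — 'polish' is an activity; 'was polishing' entails that some polishing happened, so 'polished' holds.
(d) Not entailed — Ravi unlocked the door, not the floor; the floor belongs to the polishing event.
(e) Not entailed — the passage has Lin filling the tub, not Ravi.
(f) Not entailed — the passage has Lin filling the tub, not Ravi.

(a), (b), (c)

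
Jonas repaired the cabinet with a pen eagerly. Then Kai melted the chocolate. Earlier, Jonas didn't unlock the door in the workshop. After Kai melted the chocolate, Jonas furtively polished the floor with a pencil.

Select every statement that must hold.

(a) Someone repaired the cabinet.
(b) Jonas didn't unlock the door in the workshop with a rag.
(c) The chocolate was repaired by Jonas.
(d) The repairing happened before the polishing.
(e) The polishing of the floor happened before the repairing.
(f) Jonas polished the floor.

(a), (b), (d), (f)

(a) Entailed — every conjunct here is already in the original repairing event.
(b) Entailed — under negation, adding a further restriction is entailed: if no such unlocking event occurred, none occurred with a rag either.
(c) Not entailed — Jonas repaired the cabinet, not the chocolate; the chocolate belongs to the melting event.
(d) Entailed — the narrative places the repairing before the polishing.
(e) Not entailed — the narrative places the repairing before the polishing, not after.
(f) Entailed — the original entails any weakening of itself; this just drops 'with a pencil', 'furtively'.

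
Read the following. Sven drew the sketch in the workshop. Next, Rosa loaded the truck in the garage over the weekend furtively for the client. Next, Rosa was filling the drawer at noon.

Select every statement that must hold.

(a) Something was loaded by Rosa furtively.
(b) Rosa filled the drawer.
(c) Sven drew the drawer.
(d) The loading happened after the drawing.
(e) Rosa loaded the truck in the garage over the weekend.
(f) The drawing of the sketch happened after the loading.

(a) Entailed — every conjunct here is already in the original loading event.
(b) Not entailed — 'was filling' is progressive on an accomplishment; it does not entail the completed 'filled'.
(c) Not entailed — Sven drew the sketch, not the drawer; the drawer belongs to the filling event.
(d) Entailed — the narrative places the drawing before the loading.
(e) Entailed — the original entails any weakening of itself; this just drops 'for the client', 'furtively'.
(f) Not entailed — the narrative places the drawing before the loading, not after.

(a), (d), (e)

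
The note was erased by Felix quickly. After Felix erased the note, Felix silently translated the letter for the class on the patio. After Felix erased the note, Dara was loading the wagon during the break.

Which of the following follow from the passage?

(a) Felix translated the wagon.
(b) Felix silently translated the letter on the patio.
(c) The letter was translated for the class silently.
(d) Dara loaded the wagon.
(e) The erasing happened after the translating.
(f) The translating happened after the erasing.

(a) Not entailed — Felix translated the letter, not the wagon; the wagon belongs to the loading event.
(b) Entailed — dropping 'for the class' leaves a sub-description the original still satisfies.
(c) Entailed — every conjunct here is already in the original translating event.
(d) Not entailed — 'was loading' is progressive on an accomplishment; it does not entail the completed 'loaded'.
(e) Not entailed — the narrative places the erasing before the translating, not after.
(f) Entailed — the narrative places the erasing before the translating.

(b), (c), (f)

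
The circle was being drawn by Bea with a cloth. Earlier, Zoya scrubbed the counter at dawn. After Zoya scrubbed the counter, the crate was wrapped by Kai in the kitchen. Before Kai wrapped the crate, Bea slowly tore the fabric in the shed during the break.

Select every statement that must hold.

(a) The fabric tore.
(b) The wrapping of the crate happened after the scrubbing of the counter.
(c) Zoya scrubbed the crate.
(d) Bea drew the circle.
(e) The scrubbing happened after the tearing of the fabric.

(a) Entailed — 'Bea tore the fabric' is causative; it entails the inchoative 'the fabric tore'.
(b) Entailed — the narrative places the scrubbing before the wrapping.
(c) Not entailed — Zoya scrubbed the counter, not the crate; the crate belongs to the wrapping event.
(d) Not entailed — 'was drawing' is progressive on an accomplishment; it does not entail the completed 'drew'.
(e) Not entailed — the narrative doesn't order the tearing relative to the scrubbing.

(a), (b)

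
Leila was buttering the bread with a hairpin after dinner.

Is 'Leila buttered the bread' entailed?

no

'was buttering' is progressive; for an accomplishment like 'butter the bread', it doesn't entail completion.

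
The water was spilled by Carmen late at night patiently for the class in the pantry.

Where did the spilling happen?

'in the pantry' marks the location of the spilling event.

in the pantry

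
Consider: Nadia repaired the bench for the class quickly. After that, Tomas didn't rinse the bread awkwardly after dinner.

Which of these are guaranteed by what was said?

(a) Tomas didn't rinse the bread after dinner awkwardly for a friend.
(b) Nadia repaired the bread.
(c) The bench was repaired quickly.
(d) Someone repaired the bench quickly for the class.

(a), (c), (d)

(a) Entailed — under negation, adding a further restriction is entailed: if no such rinsing event occurred, none occurred for a friend either.
(b) Not entailed — Nadia repaired the bench, not the bread; the bread belongs to the rinsing event.
(c) Entailed — dropping 'for the class' and generalizing the agent leaves a sub-description the original still satisfies.
(d) Entailed — this follows by dropping conjuncts from the repairing event's description.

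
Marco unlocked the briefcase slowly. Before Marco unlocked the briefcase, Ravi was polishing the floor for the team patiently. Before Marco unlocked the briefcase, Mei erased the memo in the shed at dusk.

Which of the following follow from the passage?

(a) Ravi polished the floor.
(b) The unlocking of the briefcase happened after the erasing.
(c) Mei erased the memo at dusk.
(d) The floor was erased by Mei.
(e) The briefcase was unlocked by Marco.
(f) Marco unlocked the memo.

(a) Entailed — 'polish' is an activity; 'was polishing' entails that some polishing happened, so 'polished' holds.
(b) Entailed — the narrative places the erasing before the unlocking.
(c) Entailed — this follows by dropping conjuncts from the erasing event's description.
(d) Not entailed — Mei erased the memo, not the floor; the floor belongs to the polishing event.
(e) Entailed — dropping 'slowly' leaves a sub-description the original still satisfies.
(f) Not entailed — Marco unlocked the briefcase, not the memo; the memo belongs to the erasing event.

(a), (b), (c), (e)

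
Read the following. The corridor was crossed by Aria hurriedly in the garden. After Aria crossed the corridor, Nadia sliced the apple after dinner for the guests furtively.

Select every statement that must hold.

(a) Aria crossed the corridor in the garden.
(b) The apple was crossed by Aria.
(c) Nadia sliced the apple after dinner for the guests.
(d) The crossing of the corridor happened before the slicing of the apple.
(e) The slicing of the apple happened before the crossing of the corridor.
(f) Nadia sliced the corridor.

(a) Entailed — this follows by dropping conjuncts from the crossing event's description.
(b) Not entailed — Aria crossed the corridor, not the apple; the apple belongs to the slicing event.
(c) Entailed — this follows by dropping conjuncts from the slicing event's description.
(d) Entailed — the narrative places the crossing before the slicing.
(e) Not entailed — the narrative places the crossing before the slicing, not after.
(f) Not entailed — Nadia sliced the apple, not the corridor; the corridor belongs to the crossing event.

(a), (c), (d)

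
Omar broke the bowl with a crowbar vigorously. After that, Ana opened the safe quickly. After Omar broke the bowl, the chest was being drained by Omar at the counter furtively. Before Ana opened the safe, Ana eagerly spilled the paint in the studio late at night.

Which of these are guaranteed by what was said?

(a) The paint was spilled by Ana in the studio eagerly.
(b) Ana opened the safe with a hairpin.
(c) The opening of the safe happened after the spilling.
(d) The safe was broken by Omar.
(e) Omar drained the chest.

(a) Entailed — dropping 'late at night' leaves a sub-description the original still satisfies.
(b) Not entailed — 'with a hairpin' adds information not in the original event.
(c) Entailed — the narrative places the spilling before the opening.
(d) Not entailed — Omar broke the bowl, not the safe; the safe belongs to the opening event.
(e) Not entailed — 'was draining' is progressive on an accomplishment; it does not entail the completed 'drained'.

(a), (c)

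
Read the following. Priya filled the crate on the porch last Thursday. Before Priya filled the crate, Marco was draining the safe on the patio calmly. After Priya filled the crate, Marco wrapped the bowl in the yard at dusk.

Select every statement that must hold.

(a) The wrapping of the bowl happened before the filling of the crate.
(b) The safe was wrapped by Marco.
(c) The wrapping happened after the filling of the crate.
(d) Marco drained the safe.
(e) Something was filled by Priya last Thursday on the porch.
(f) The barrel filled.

(c), (e)

(a) Not entailed — the narrative places the filling before the wrapping, not after.
(b) Not entailed — Marco wrapped the bowl, not the safe; the safe belongs to the draining event.
(c) Entailed — the narrative places the filling before the wrapping.
(d) Not entailed — 'was draining' is progressive on an accomplishment; it does not entail the completed 'drained'.
(e) Entailed — every conjunct here is already in the original filling event.
(f) Not entailed — the crate is what filled, not the barrel.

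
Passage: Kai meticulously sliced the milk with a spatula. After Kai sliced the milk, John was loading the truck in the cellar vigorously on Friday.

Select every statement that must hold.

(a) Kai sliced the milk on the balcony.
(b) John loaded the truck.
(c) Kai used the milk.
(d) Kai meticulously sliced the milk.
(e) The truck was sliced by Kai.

(a) Not entailed — 'on the balcony' adds information not in the original event.
(b) Not entailed — 'was loading' is progressive on an accomplishment; it does not entail the completed 'loaded'.
(c) Not entailed — the milk is the patient, not an instrument — Kai used a spatula.
(d) Entailed — dropping 'with a spatula' leaves a sub-description the original still satisfies.
(e) Not entailed — Kai sliced the milk, not the truck; the truck belongs to the loading event.

(d)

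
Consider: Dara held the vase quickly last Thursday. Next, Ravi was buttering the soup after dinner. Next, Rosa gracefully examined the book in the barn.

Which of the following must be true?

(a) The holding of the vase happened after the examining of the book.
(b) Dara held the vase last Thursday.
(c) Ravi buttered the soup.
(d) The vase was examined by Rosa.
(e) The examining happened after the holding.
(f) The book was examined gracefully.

(a) Not entailed — the narrative places the holding before the examining, not after.
(b) Entailed — every conjunct here is already in the original holding event.
(c) Not entailed — 'was buttering' is progressive on an accomplishment; it does not entail the completed 'buttered'.
(d) Not entailed — Rosa examined the book, not the vase; the vase belongs to the holding event.
(e) Entailed — the narrative places the holding before the examining.
(f) Entailed — dropping 'in the barn' and generalizing the agent leaves a sub-description the original still satisfies.

(b), (e), (f)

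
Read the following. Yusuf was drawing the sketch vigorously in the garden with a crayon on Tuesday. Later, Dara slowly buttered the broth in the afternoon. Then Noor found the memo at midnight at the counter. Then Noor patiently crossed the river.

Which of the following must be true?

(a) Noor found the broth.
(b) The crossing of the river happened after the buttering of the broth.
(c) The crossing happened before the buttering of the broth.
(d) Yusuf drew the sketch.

(b)

(a) Not entailed — Noor found the memo, not the broth; the broth belongs to the buttering event.
(b) Entailed — the narrative places the buttering before the crossing.
(c) Not entailed — the narrative places the buttering before the crossing, not after.
(d) Not entailed — 'was drawing' is progressive on an accomplishment; it does not entail the completed 'drew'.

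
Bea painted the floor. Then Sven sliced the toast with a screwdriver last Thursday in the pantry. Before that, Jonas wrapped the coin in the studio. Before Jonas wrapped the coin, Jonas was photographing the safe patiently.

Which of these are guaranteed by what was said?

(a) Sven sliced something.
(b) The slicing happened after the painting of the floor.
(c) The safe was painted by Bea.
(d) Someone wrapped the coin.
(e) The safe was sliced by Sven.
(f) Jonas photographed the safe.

(a), (b), (d)

(a) Entailed — this follows by dropping conjuncts from the slicing event's description.
(b) Entailed — the narrative places the painting before the slicing.
(c) Not entailed — Bea painted the floor, not the safe; the safe belongs to the photographing event.
(d) Entailed — the original entails any weakening of itself; this just drops 'in the studio' and generalizes the agent.
(e) Not entailed — Sven sliced the toast, not the safe; the safe belongs to the photographing event.
(f) Not entailed — 'was photographing' is progressive on an accomplishment; it does not entail the completed 'photographed'.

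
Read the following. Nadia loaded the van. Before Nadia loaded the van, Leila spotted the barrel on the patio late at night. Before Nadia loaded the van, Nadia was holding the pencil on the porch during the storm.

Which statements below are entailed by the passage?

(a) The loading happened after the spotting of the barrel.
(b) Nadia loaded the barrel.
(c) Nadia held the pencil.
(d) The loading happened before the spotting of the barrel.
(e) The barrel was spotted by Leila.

(a) Entailed — the narrative places the spotting before the loading.
(b) Not entailed — Nadia loaded the van, not the barrel; the barrel belongs to the spotting event.
(c) Entailed — 'hold' is an activity; 'was holding' entails that some holding happened, so 'held' holds.
(d) Not entailed — the narrative places the spotting before the loading, not after.
(e) Entailed — this follows by dropping conjuncts from the spotting event's description.

(a), (c), (e)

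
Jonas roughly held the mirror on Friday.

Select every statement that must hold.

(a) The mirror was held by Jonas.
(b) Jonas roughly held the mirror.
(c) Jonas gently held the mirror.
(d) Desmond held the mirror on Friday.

(a) Entailed — the original entails any weakening of itself; this just drops 'roughly', 'on Friday'.
(b) Entailed — the original entails any weakening of itself; this just drops 'on Friday'.
(c) Not entailed — 'gently' adds a manner not in (and inconsistent with) the original.
(d) Not entailed — the passage has Jonas holding the mirror, not Desmond.

(a), (b)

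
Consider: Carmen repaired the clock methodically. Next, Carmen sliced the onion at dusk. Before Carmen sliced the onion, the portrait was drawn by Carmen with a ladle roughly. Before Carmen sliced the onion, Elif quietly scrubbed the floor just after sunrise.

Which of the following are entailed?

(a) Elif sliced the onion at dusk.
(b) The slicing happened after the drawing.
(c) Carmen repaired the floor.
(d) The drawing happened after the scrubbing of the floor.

(b)

(a) Not entailed — the passage has Carmen slicing the onion, not Elif.
(b) Entailed — the narrative places the drawing before the slicing.
(c) Not entailed — Carmen repaired the clock, not the floor; the floor belongs to the scrubbing event.
(d) Not entailed — the narrative doesn't order the scrubbing relative to the drawing.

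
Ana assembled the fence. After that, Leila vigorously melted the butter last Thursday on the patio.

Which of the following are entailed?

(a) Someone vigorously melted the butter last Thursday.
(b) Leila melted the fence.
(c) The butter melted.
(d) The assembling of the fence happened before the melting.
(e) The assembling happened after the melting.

(a), (c), (d)

(a) Entailed — every conjunct here is already in the original melting event.
(b) Not entailed — Leila melted the butter, not the fence; the fence belongs to the assembling event.
(c) Entailed — 'Leila melted the butter' is causative; it entails the inchoative 'the butter melted'.
(d) Entailed — the narrative places the assembling before the melting.
(e) Not entailed — the narrative places the assembling before the melting, not after.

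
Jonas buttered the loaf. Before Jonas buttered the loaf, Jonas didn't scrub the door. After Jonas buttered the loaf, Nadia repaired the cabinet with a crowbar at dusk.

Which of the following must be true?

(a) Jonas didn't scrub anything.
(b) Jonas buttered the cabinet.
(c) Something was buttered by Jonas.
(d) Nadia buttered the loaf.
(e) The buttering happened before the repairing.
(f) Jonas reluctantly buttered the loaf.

(c), (e)

(a) Not entailed — the original only denies this specific event; Jonas may have scrubbed something else.
(b) Not entailed — Jonas buttered the loaf, not the cabinet; the cabinet belongs to the repairing event.
(c) Entailed — generalizing the patient leaves a sub-description the original still satisfies.
(d) Not entailed — the passage has Jonas buttering the loaf, not Nadia.
(e) Entailed — the narrative places the buttering before the repairing.
(f) Not entailed — 'reluctantly' adds information not in the original event.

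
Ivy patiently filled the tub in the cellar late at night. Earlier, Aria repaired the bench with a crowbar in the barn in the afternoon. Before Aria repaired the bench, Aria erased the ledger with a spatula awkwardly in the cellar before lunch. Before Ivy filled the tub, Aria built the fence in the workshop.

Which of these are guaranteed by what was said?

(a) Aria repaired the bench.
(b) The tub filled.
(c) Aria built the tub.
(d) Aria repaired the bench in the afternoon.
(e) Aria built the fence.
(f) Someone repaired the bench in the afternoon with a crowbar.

(a) Entailed — the original entails any weakening of itself; this just drops 'with a crowbar', 'in the afternoon', 'in the barn'.
(b) Entailed — 'Ivy filled the tub' is causative; it entails the inchoative 'the tub filled'.
(c) Not entailed — Aria built the fence, not the tub; the tub belongs to the filling event.
(d) Entailed — dropping 'with a crowbar', 'in the barn' leaves a sub-description the original still satisfies.
(e) Entailed — dropping 'in the workshop' leaves a sub-description the original still satisfies.
(f) Entailed — this follows by dropping conjuncts from the repairing event's description.

(a), (b), (d), (e), (f)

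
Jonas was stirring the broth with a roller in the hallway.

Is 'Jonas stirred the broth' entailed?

'stir' is atelic; if Jonas was stirring the broth, then Jonas stirred the broth (for some time).

yes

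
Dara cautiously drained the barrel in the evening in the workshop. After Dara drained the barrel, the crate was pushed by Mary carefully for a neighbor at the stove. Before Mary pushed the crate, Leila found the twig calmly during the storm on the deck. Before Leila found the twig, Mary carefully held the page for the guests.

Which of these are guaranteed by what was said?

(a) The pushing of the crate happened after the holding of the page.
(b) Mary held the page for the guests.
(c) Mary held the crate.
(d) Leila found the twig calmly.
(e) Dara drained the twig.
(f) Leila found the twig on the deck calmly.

(a), (b), (d), (f)

(a) Entailed — the narrative places the holding before the pushing.
(b) Entailed — this follows by dropping conjuncts from the holding event's description.
(c) Not entailed — Mary held the page, not the crate; the crate belongs to the pushing event.
(d) Entailed — this follows by dropping conjuncts from the finding event's description.
(e) Not entailed — Dara drained the barrel, not the twig; the twig belongs to the finding event.
(f) Entailed — every conjunct here is already in the original finding event.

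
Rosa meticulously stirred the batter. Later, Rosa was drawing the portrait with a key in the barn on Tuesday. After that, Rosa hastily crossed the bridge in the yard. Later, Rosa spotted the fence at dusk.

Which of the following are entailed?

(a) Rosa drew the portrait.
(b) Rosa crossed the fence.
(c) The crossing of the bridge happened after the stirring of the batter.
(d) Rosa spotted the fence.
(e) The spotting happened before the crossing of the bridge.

(c), (d)

(a) Not entailed — 'was drawing' is progressive on an accomplishment; it does not entail the completed 'drew'.
(b) Not entailed — Rosa crossed the bridge, not the fence; the fence belongs to the spotting event.
(c) Entailed — the narrative places the stirring before the crossing.
(d) Entailed — dropping 'at dusk' leaves a sub-description the original still satisfies.
(e) Not entailed — the narrative places the crossing before the spotting, not after.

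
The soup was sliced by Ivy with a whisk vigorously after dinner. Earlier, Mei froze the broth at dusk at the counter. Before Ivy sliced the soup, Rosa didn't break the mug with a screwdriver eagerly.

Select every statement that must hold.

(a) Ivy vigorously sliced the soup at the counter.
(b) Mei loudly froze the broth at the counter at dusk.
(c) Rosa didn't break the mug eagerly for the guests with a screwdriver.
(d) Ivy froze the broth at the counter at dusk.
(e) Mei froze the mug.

(c)

(a) Not entailed — 'at the counter' adds information not in the original event.
(b) Not entailed — 'loudly' adds information not in the original event.
(c) Entailed — under negation, adding a further restriction is entailed: if no such breaking event occurred, none occurred for the guests either.
(d) Not entailed — the passage has Mei freezing the broth, not Ivy.
(e) Not entailed — Mei froze the broth, not the mug; the mug belongs to the breaking event.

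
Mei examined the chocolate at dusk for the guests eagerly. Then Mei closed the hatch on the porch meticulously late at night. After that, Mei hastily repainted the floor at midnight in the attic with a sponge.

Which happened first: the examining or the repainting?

the examining

The connectives place the examining before the repainting.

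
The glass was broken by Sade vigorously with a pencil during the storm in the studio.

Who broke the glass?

Sade

'Sade' marks the agent of the breaking event.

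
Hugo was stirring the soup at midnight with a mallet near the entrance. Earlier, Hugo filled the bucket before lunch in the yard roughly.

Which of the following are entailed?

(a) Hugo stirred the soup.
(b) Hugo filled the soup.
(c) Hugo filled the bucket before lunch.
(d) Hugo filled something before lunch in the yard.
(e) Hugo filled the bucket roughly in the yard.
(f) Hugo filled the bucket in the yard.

(a) Entailed — 'stir' is an activity; 'was stirring' entails that some stirring happened, so 'stirred' holds.
(b) Not entailed — Hugo filled the bucket, not the soup; the soup belongs to the stirring event.
(c) Entailed — every conjunct here is already in the original filling event.
(d) Entailed — this follows by dropping conjuncts from the filling event's description.
(e) Entailed — the original entails any weakening of itself; this just drops 'before lunch'.
(f) Entailed — the original entails any weakening of itself; this just drops 'roughly', 'before lunch'.

(a), (c), (d), (e), (f)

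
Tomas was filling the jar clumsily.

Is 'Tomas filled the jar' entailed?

'was filling' is progressive; for an accomplishment like 'fill the jar', it doesn't entail completion.

no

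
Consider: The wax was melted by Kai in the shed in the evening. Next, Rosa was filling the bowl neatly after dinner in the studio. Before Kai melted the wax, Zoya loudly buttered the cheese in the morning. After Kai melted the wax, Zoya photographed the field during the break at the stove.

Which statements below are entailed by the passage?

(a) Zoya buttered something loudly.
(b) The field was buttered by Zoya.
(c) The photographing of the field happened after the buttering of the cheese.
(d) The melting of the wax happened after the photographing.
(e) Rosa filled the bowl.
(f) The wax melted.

(a) Entailed — every conjunct here is already in the original buttering event.
(b) Not entailed — Zoya buttered the cheese, not the field; the field belongs to the photographing event.
(c) Entailed — the narrative places the buttering before the photographing.
(d) Not entailed — the narrative places the melting before the photographing, not after.
(e) Not entailed — 'was filling' is progressive on an accomplishment; it does not entail the completed 'filled'.
(f) Entailed — 'Kai melted the wax' is causative; it entails the inchoative 'the wax melted'.

(a), (c), (f)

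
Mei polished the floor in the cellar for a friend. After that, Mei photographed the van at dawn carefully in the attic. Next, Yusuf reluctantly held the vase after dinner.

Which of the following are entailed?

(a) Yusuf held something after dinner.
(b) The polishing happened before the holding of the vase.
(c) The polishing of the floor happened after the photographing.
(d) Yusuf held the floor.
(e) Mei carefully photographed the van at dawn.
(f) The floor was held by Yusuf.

(a) Entailed — dropping 'reluctantly' and generalizing the patient leaves a sub-description the original still satisfies.
(b) Entailed — the narrative places the polishing before the holding.
(c) Not entailed — the narrative places the polishing before the photographing, not after.
(d) Not entailed — Yusuf held the vase, not the floor; the floor belongs to the polishing event.
(e) Entailed — dropping 'in the attic' leaves a sub-description the original still satisfies.
(f) Not entailed — Yusuf held the vase, not the floor; the floor belongs to the polishing event.

(a), (b), (e)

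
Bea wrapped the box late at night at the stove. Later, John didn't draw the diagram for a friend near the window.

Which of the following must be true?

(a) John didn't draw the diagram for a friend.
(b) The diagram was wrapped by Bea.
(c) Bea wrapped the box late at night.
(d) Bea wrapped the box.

(c), (d)

(a) Not entailed — dropping 'near the window' under negation is not valid — the original leaves open that John drew the diagram some other way.
(b) Not entailed — Bea wrapped the box, not the diagram; the diagram belongs to the drawing event.
(c) Entailed — this follows by dropping conjuncts from the wrapping event's description.
(d) Entailed — dropping 'late at night', 'at the stove' leaves a sub-description the original still satisfies.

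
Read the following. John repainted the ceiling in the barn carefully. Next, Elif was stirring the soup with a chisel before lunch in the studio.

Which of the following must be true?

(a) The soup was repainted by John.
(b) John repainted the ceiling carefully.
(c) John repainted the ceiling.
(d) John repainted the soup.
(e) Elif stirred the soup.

(b), (c), (e)

(a) Not entailed — John repainted the ceiling, not the soup; the soup belongs to the stirring event.
(b) Entailed — the original entails any weakening of itself; this just drops 'in the barn'.
(c) Entailed — this follows by dropping conjuncts from the repainting event's description.
(d) Not entailed — John repainted the ceiling, not the soup; the soup belongs to the stirring event.
(e) Entailed — 'stir' is an activity; 'was stirring' entails that some stirring happened, so 'stirred' holds.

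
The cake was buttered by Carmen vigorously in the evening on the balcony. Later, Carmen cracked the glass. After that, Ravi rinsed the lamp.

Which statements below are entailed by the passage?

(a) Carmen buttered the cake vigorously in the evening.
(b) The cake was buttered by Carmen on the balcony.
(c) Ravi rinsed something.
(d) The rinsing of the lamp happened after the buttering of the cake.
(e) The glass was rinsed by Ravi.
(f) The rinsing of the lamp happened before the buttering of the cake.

(a), (b), (c), (d)

(a) Entailed — dropping 'on the balcony' leaves a sub-description the original still satisfies.
(b) Entailed — this follows by dropping conjuncts from the buttering event's description.
(c) Entailed — the original entails any weakening of itself; this just generalizes the patient.
(d) Entailed — the narrative places the buttering before the rinsing.
(e) Not entailed — Ravi rinsed the lamp, not the glass; the glass belongs to the cracking event.
(f) Not entailed — the narrative places the buttering before the rinsing, not after.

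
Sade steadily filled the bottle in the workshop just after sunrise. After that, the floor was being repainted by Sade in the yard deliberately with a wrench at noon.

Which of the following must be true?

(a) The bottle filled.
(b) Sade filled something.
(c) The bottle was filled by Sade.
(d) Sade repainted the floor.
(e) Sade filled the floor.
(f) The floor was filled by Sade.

(a), (b), (c)

(a) Entailed — 'Sade filled the bottle' is causative; it entails the inchoative 'the bottle filled'.
(b) Entailed — dropping 'just after sunrise', 'in the workshop', 'steadily' and generalizing the patient leaves a sub-description the original still satisfies.
(c) Entailed — dropping 'just after sunrise', 'in the workshop', 'steadily' leaves a sub-description the original still satisfies.
(d) Not entailed — 'was repainting' is progressive on an accomplishment; it does not entail the completed 'repainted'.
(e) Not entailed — Sade filled the bottle, not the floor; the floor belongs to the repainting event.
(f) Not entailed — Sade filled the bottle, not the floor; the floor belongs to the repainting event.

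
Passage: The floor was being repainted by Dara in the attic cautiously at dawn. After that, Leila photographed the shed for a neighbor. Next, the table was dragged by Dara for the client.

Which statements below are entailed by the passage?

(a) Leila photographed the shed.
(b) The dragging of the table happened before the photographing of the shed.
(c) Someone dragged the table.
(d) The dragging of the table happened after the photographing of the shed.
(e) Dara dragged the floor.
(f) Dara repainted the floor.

(a) Entailed — the original entails any weakening of itself; this just drops 'for a neighbor'.
(b) Not entailed — the narrative places the photographing before the dragging, not after.
(c) Entailed — every conjunct here is already in the original dragging event.
(d) Entailed — the narrative places the photographing before the dragging.
(e) Not entailed — Dara dragged the table, not the floor; the floor belongs to the repainting event.
(f) Not entailed — 'was repainting' is progressive on an accomplishment; it does not entail the completed 'repainted'.

(a), (c), (d)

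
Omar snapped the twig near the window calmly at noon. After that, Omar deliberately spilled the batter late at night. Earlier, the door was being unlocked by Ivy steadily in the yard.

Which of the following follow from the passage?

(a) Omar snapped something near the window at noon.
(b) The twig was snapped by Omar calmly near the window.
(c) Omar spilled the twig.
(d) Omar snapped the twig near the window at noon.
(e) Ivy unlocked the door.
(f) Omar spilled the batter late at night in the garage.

(a) Entailed — the original entails any weakening of itself; this just drops 'calmly' and generalizes the patient.
(b) Entailed — the original entails any weakening of itself; this just drops 'at noon'.
(c) Not entailed — Omar spilled the batter, not the twig; the twig belongs to the snapping event.
(d) Entailed — every conjunct here is already in the original snapping event.
(e) Not entailed — 'was unlocking' is progressive on an accomplishment; it does not entail the completed 'unlocked'.
(f) Not entailed — 'in the garage' adds information not in the original event.

(a), (b), (d)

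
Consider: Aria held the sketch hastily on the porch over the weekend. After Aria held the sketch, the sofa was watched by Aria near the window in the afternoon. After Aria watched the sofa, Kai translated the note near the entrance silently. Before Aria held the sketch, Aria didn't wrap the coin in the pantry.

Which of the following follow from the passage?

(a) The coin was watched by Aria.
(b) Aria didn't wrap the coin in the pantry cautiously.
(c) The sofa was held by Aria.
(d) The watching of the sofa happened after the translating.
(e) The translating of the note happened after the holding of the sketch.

(b), (e)

(a) Not entailed — Aria watched the sofa, not the coin; the coin belongs to the wrapping event.
(b) Entailed — under negation, adding a further restriction is entailed: if no such wrapping event occurred, none occurred cautiously either.
(c) Not entailed — Aria held the sketch, not the sofa; the sofa belongs to the watching event.
(d) Not entailed — the narrative places the watching before the translating, not after.
(e) Entailed — the narrative places the holding before the translating.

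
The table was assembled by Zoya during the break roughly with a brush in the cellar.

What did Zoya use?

'with a brush' marks the instrument of the assembling event.

a brush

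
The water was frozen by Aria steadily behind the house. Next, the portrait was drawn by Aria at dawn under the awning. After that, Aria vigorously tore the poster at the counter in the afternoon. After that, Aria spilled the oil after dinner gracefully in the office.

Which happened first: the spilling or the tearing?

The connectives place the tearing before the spilling.

the tearing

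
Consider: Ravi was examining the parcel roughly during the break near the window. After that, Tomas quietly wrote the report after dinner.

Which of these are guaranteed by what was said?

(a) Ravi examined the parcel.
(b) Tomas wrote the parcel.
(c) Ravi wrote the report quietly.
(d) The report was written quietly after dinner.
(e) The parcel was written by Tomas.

(a), (d)

(a) Entailed — 'examine' is an activity; 'was examining' entails that some examining happened, so 'examined' holds.
(b) Not entailed — Tomas wrote the report, not the parcel; the parcel belongs to the examining event.
(c) Not entailed — the passage has Tomas writing the report, not Ravi.
(d) Entailed — generalizing the agent leaves a sub-description the original still satisfies.
(e) Not entailed — Tomas wrote the report, not the parcel; the parcel belongs to the examining event.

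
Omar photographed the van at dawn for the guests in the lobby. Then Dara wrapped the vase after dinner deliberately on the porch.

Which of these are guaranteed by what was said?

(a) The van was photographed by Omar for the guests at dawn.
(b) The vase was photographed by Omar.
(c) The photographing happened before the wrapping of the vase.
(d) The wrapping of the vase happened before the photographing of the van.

(a) Entailed — every conjunct here is already in the original photographing event.
(b) Not entailed — Omar photographed the van, not the vase; the vase belongs to the wrapping event.
(c) Entailed — the narrative places the photographing before the wrapping.
(d) Not entailed — the narrative places the photographing before the wrapping, not after.

(a), (c)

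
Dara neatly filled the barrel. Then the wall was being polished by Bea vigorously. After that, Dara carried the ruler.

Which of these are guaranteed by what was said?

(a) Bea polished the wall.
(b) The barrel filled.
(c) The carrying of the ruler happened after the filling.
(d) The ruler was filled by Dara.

(a), (b), (c)

(a) Entailed — 'polish' is an activity; 'was polishing' entails that some polishing happened, so 'polished' holds.
(b) Entailed — 'Dara filled the barrel' is causative; it entails the inchoative 'the barrel filled'.
(c) Entailed — the narrative places the filling before the carrying.
(d) Not entailed — Dara filled the barrel, not the ruler; the ruler belongs to the carrying event.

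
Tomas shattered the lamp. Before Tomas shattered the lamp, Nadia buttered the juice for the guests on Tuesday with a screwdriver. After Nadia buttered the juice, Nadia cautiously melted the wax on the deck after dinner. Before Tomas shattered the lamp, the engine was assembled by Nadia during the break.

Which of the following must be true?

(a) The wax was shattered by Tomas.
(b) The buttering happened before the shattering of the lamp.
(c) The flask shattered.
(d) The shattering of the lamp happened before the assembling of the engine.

(a) Not entailed — Tomas shattered the lamp, not the wax; the wax belongs to the melting event.
(b) Entailed — the narrative places the buttering before the shattering.
(c) Not entailed — the lamp is what shattered, not the flask.
(d) Not entailed — the narrative places the assembling before the shattering, not after.

(b)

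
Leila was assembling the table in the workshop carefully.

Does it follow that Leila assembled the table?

'was assembling' is progressive; for an accomplishment like 'assemble the table', it doesn't entail completion.

no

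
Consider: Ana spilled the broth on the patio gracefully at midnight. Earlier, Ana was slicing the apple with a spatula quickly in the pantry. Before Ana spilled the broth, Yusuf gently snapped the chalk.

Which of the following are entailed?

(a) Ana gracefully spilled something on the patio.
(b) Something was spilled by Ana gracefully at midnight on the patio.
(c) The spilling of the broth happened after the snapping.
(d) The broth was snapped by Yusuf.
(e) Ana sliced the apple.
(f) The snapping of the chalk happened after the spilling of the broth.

(a), (b), (c)

(a) Entailed — every conjunct here is already in the original spilling event.
(b) Entailed — generalizing the patient leaves a sub-description the original still satisfies.
(c) Entailed — the narrative places the snapping before the spilling.
(d) Not entailed — Yusuf snapped the chalk, not the broth; the broth belongs to the spilling event.
(e) Not entailed — 'was slicing' is progressive on an accomplishment; it does not entail the completed 'sliced'.
(f) Not entailed — the narrative places the snapping before the spilling, not after.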